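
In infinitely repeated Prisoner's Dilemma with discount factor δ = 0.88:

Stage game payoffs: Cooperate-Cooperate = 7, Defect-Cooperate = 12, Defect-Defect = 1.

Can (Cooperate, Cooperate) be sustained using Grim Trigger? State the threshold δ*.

δ* = 0.4545; since δ = 0.88 ≥ 0.4545, cooperation can be sustained

Work:
For Grim Trigger:
Cooperate forever: 7/(1-δ)
Defect then punished: 12 + 1·δ/(1-δ)
Need: 7/(1-δ) ≥ 12 + 1·δ/(1-δ)
Solving: δ ≥ (T-R)/(T-P) = (12-7)/(12-1) = 0.4545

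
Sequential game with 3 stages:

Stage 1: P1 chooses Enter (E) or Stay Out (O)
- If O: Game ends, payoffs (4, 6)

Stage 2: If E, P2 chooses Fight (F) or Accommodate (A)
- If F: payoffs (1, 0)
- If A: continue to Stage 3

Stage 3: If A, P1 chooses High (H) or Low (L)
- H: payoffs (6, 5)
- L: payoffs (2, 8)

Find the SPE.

SPE: (E, A, H); Outcome (6, 5)

Work:
Stage 3: P1 chooses H (6 vs 2)
Stage 2: P2: F->0, A->5 (anticipating H). Choose A
Stage 1: P1: O->4, E->6 (anticipating A, H). Choose E
SPE path: E -> A -> H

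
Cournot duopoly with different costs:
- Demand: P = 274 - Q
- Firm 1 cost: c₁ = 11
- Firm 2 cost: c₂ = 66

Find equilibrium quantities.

q₁* = 106.0, q₂* = 51.0

Work:
Reaction: q₁ = (274 - 11 - q₂)/2
Reaction: q₂ = (274 - 66 - q₁)/2
Solve simultaneously:
q₁* = (274 - 2×11 + 66)/3 = 106.0
q₂* = (274 - 2×66 + 11)/3 = 51.0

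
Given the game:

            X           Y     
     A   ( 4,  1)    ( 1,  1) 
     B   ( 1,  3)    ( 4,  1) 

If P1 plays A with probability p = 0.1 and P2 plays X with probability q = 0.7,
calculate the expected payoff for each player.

E[P1] = 2.02, E[P2] = 2.26

Work:
E[P1] = p·q·π₁(A,X) + p·(1-q)·π₁(A,Y) + (1-p)·q·π₁(B,X) + (1-p)·(1-q)·π₁(B,Y)
= 0.1·0.7·4 + 0.1·0.3·1 + 0.9·0.7·1 + 0.9·0.3·4
= 2.02

E[P2] = 2.26 (similar calculation)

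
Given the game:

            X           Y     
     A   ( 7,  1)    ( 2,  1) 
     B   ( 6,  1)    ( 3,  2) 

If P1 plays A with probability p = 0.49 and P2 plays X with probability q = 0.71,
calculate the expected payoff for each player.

E[P1] = 5.3358, E[P2] = 1.1479

Work:
E[P1] = p·q·π₁(A,X) + p·(1-q)·π₁(A,Y) + (1-p)·q·π₁(B,X) + (1-p)·(1-q)·π₁(B,Y)
= 0.49·0.71·7 + 0.49·0.29·2 + 0.51·0.71·6 + 0.51·0.29·3
= 5.3358

E[P2] = 1.1479 (similar calculation)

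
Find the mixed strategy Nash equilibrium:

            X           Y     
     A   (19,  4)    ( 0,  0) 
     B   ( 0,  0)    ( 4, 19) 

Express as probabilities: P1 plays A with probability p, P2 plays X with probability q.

p = 0.8261, q = 0.1739

Work:
Find probabilities that make opponent indifferent:
P2 chooses q to make P1 indifferent between A and B
P1 chooses p to make P2 indifferent between X and Y
Mixed NE: P1 plays (A: 0.8261, B: 0.1739), P2 plays (X: 0.1739, Y: 0.8261)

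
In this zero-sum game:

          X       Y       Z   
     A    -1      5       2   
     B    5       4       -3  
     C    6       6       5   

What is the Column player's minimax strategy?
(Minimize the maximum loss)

Column should play Z, value = 5

Work:
Column player minimizes Row's maximum payoff:
Column X: max payoff to Row = 6
Column Y: max payoff to Row = 6
Column Z: max payoff to Row = 5
Minimum is 5, achieved by column Z.
Minimax strategy: Z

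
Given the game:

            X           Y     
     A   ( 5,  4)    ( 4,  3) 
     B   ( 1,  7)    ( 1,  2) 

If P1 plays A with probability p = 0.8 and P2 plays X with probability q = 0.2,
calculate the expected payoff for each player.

E[P1] = 3.56, E[P2] = 3.16

Work:
E[P1] = p·q·π₁(A,X) + p·(1-q)·π₁(A,Y) + (1-p)·q·π₁(B,X) + (1-p)·(1-q)·π₁(B,Y)
= 0.8·0.2·5 + 0.8·0.8·4 + 0.2·0.2·1 + 0.2·0.8·1
= 3.56

E[P2] = 3.16 (similar calculation)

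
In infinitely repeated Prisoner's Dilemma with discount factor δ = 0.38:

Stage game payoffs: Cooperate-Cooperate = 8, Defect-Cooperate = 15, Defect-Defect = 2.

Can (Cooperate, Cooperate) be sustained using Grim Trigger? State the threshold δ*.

δ* = 0.5385; since δ = 0.38 < 0.5385, cooperation cannot be sustained

Work:
For Grim Trigger:
Cooperate forever: 8/(1-δ)
Defect then punished: 15 + 2·δ/(1-δ)
Need: 8/(1-δ) ≥ 15 + 2·δ/(1-δ)
Solving: δ ≥ (T-R)/(T-P) = (15-8)/(15-2) = 0.5385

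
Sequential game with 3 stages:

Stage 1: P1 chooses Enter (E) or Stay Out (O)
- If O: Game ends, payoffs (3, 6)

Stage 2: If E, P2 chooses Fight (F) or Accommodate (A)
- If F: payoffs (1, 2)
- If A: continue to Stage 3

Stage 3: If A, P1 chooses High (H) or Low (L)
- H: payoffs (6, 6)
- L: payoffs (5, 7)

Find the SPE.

SPE: (E, A, H); Outcome (6, 6)

Work:
Stage 3: P1 chooses H (6 vs 5)
Stage 2: P2: F->2, A->6 (anticipating H). Choose A
Stage 1: P1: O->3, E->6 (anticipating A, H). Choose E
SPE path: E -> A -> H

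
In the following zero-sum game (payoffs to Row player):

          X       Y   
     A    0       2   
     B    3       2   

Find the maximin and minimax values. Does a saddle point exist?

Maximin = 2, Minimax = 2, Saddle: True

Work:
Row minimums: [0, 2] → maximin = 2
Column maximums: [3, 2] → minimax = 2
Saddle point exists! Game value = 2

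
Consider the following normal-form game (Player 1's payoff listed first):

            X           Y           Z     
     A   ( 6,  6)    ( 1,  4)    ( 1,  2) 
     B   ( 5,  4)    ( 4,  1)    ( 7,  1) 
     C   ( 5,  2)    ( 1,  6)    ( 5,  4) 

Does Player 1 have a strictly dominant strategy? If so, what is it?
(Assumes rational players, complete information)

No strictly dominant strategy exists for Player 1

Work:
A strategy strictly dominates another if it gives a strictly higher payoff against every opponent action. Compare each pair of P1's strategies column-by-column:
  A vs B: [6 vs 5, 1 vs 4, 1 vs 7] → A does not strictly dominate B (column Y: 1 ≤ 4)
  A vs C: [6 vs 5, 1 vs 1, 1 vs 5] → A does not strictly dominate C (column Y: 1 ≤ 1)
  B vs A: [5 vs 6, 4 vs 1, 7 vs 1] → B does not strictly dominate A (column X: 5 ≤ 6)
  B vs C: [5 vs 5, 4 vs 1, 7 vs 5] → B does not strictly dominate C (column X: 5 ≤ 5)
  C vs A: [5 vs 6, 1 vs 1, 5 vs 1] → C does not strictly dominate A (column X: 5 ≤ 6)
  C vs B: [5 vs 5, 1 vs 4, 5 vs 7] → C does not strictly dominate B (column X: 5 ≤ 5)
No single strategy strictly dominates all others → no strictly dominant strategy.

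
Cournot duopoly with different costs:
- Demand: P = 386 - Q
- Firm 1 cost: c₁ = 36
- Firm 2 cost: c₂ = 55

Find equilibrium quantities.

q₁* = 123.0, q₂* = 104.0

Work:
Reaction: q₁ = (386 - 36 - q₂)/2
Reaction: q₂ = (386 - 55 - q₁)/2
Solve simultaneously:
q₁* = (386 - 2×36 + 55)/3 = 123.0
q₂* = (386 - 2×55 + 36)/3 = 104.0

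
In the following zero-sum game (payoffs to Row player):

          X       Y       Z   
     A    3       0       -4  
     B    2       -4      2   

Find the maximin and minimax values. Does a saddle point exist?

Maximin = -4, Minimax = 0, Saddle: False

Work:
Row minimums: [-4, -4] → maximin = -4
Column maximums: [3, 0, 2] → minimax = 0
No saddle point (maximin ≠ minimax). Mixed strategy needed.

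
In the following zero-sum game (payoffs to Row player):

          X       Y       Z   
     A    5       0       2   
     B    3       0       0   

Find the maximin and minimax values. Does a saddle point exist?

Maximin = 0, Minimax = 0, Saddle: True

Work:
Row minimums: [0, 0] → maximin = 0
Column maximums: [5, 0, 2] → minimax = 0
Saddle point exists! Game value = 0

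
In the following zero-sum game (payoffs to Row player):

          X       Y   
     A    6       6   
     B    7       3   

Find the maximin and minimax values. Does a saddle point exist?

Maximin = 6, Minimax = 6, Saddle: True

Work:
Row minimums: [6, 3] → maximin = 6
Column maximums: [7, 6] → minimax = 6
Saddle point exists! Game value = 6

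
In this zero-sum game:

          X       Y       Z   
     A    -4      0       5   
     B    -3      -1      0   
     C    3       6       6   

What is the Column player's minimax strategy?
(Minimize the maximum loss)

Column should play X, value = 3

Work:
Column player minimizes Row's maximum payoff:
Column X: max payoff to Row = 3
Column Y: max payoff to Row = 6
Column Z: max payoff to Row = 6
Minimum is 3, achieved by column X.
Minimax strategy: X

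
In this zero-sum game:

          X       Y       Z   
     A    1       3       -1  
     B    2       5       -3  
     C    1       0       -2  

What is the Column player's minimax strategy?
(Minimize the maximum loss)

Column should play Z, value = -1

Work:
Column player minimizes Row's maximum payoff:
Column X: max payoff to Row = 2
Column Y: max payoff to Row = 5
Column Z: max payoff to Row = -1
Minimum is -1, achieved by column Z.
Minimax strategy: Z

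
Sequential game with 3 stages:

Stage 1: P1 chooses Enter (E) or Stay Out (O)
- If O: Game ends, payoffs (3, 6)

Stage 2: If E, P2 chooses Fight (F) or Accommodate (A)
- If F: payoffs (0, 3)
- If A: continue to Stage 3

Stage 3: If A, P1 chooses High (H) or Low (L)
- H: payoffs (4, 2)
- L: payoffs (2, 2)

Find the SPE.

SPE: (O, F, H); Outcome (3, 6)

Work:
Stage 3: P1 chooses H (4 vs 2)
Stage 2: P2: F->3, A->2 (anticipating H). Choose F
Stage 1: P1: O->3, E->0 (anticipating F, H). Choose O
SPE path: O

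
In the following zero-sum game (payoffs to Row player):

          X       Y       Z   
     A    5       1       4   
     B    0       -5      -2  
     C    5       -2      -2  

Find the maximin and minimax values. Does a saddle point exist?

Maximin = 1, Minimax = 1, Saddle: True

Work:
Row minimums: [1, -5, -2] → maximin = 1
Column maximums: [5, 1, 4] → minimax = 1
Saddle point exists! Game value = 1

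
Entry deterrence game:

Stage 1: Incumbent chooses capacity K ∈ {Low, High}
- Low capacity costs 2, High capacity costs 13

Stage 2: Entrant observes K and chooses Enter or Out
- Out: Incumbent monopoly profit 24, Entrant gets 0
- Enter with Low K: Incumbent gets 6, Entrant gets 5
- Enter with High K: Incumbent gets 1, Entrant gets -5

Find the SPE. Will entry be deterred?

SPE: (High, Enter|Low, Out|High); Entry deterred. Incumbent net profit = 11

Work:
After Low K: Entrant enters (5 > 0)
After High K: Entrant stays out (-5 < 0)
Incumbent: Low → 6−2=4, High → 24−13=11
Incumbent chooses High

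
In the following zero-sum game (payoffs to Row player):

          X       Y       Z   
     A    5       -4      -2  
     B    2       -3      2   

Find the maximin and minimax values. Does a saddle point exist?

Maximin = -3, Minimax = -3, Saddle: True

Work:
Row minimums: [-4, -3] → maximin = -3
Column maximums: [5, -3, 2] → minimax = -3
Saddle point exists! Game value = -3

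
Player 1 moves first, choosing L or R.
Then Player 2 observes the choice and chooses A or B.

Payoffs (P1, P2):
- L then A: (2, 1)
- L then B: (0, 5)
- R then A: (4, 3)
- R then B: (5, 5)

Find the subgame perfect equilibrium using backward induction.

P1 plays R, P2 plays B after L and B after R; Payoff (5, 5)

Work:
Backward induction:
After L: P2 chooses B → P1 gets 0
After R: P2 chooses B → P1 gets 5
P1 chooses R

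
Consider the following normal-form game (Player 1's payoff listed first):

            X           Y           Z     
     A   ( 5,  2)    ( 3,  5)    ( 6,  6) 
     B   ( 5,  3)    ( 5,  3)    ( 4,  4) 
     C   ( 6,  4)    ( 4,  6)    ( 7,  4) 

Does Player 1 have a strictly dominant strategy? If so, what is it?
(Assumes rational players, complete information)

No strictly dominant strategy exists for Player 1

Work:
A strategy strictly dominates another if it gives a strictly higher payoff against every opponent action. Compare each pair of P1's strategies column-by-column:
  A vs B: [5 vs 5, 3 vs 5, 6 vs 4] → A does not strictly dominate B (column X: 5 ≤ 5)
  A vs C: [5 vs 6, 3 vs 4, 6 vs 7] → A does not strictly dominate C (column X: 5 ≤ 6)
  B vs A: [5 vs 5, 5 vs 3, 4 vs 6] → B does not strictly dominate A (column X: 5 ≤ 5)
  B vs C: [5 vs 6, 5 vs 4, 4 vs 7] → B does not strictly dominate C (column X: 5 ≤ 6)
  C vs A: [6 vs 5, 4 vs 3, 7 vs 6] → C strictly dominates A
  C vs B: [6 vs 5, 4 vs 5, 7 vs 4] → C does not strictly dominate B (column Y: 4 ≤ 5)
No single strategy strictly dominates all others → no strictly dominant strategy.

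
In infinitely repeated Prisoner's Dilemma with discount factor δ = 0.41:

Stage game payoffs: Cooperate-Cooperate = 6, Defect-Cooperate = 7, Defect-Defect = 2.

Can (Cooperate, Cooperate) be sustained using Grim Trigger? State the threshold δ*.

δ* = 0.2; since δ = 0.41 ≥ 0.2, cooperation can be sustained

Work:
For Grim Trigger:
Cooperate forever: 6/(1-δ)
Defect then punished: 7 + 2·δ/(1-δ)
Need: 6/(1-δ) ≥ 7 + 2·δ/(1-δ)
Solving: δ ≥ (T-R)/(T-P) = (7-6)/(7-2) = 0.2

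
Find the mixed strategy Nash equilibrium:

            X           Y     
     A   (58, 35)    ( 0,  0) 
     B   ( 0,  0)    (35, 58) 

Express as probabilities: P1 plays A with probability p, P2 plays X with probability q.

p = 0.6237, q = 0.3763

Work:
Find probabilities that make opponent indifferent:
P2 chooses q to make P1 indifferent between A and B
P1 chooses p to make P2 indifferent between X and Y
Mixed NE: P1 plays (A: 0.6237, B: 0.3763), P2 plays (X: 0.3763, Y: 0.6237)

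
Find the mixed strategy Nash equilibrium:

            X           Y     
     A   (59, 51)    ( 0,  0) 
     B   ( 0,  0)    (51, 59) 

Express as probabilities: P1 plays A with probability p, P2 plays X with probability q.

p = 0.5364, q = 0.4636

Work:
Find probabilities that make opponent indifferent:
P2 chooses q to make P1 indifferent between A and B
P1 chooses p to make P2 indifferent between X and Y
Mixed NE: P1 plays (A: 0.5364, B: 0.4636), P2 plays (X: 0.4636, Y: 0.5364)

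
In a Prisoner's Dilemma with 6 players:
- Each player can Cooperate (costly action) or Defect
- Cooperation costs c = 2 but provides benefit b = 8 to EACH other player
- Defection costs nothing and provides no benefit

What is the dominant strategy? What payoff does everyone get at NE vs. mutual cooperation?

Dominant: Defect; NE payoff = 0; Coop payoff = 38

Work:
Defect dominates (saves cost c = 2, benefit to others is external)
NE: All defect → everyone gets 0
If all cooperate: each receives (5)×8 - 2 = 38
Social dilemma: 38 > 0 but NE gives 0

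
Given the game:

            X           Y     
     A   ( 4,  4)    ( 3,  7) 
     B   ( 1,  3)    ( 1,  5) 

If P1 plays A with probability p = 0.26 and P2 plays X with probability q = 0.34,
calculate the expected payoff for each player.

E[P1] = 1.6084, E[P2] = 4.7516

Work:
E[P1] = p·q·π₁(A,X) + p·(1-q)·π₁(A,Y) + (1-p)·q·π₁(B,X) + (1-p)·(1-q)·π₁(B,Y)
= 0.26·0.34·4 + 0.26·0.66·3 + 0.74·0.34·1 + 0.74·0.66·1
= 1.6084

E[P2] = 4.7516 (similar calculation)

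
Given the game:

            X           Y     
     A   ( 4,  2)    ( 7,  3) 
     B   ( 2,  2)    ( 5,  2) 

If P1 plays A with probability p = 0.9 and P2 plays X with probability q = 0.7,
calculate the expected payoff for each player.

E[P1] = 4.7, E[P2] = 2.27

Work:
E[P1] = p·q·π₁(A,X) + p·(1-q)·π₁(A,Y) + (1-p)·q·π₁(B,X) + (1-p)·(1-q)·π₁(B,Y)
= 0.9·0.7·4 + 0.9·0.3·7 + 0.1·0.7·2 + 0.1·0.3·5
= 4.7

E[P2] = 2.27 (similar calculation)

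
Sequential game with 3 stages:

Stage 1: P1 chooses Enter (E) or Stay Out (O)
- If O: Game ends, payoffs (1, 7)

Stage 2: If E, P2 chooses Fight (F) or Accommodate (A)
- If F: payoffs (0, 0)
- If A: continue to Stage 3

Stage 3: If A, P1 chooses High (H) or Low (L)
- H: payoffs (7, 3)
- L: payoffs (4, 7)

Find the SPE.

SPE: (E, A, H); Outcome (7, 3)

Work:
Stage 3: P1 chooses H (7 vs 4)
Stage 2: P2: F->0, A->3 (anticipating H). Choose A
Stage 1: P1: O->1, E->7 (anticipating A, H). Choose E
SPE path: E -> A -> H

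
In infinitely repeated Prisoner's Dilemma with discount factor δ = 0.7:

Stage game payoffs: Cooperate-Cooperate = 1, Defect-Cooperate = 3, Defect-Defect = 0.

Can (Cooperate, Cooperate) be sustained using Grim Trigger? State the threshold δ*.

δ* = 0.6667; since δ = 0.7 ≥ 0.6667, cooperation can be sustained

Work:
For Grim Trigger:
Cooperate forever: 1/(1-δ)
Defect then punished: 3 + 0·δ/(1-δ)
Need: 1/(1-δ) ≥ 3 + 0·δ/(1-δ)
Solving: δ ≥ (T-R)/(T-P) = (3-1)/(3-0) = 0.6667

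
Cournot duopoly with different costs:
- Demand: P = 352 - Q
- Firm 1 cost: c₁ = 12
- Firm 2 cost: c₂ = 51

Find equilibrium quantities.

q₁* = 126.33, q₂* = 87.33

Work:
Reaction: q₁ = (352 - 12 - q₂)/2
Reaction: q₂ = (352 - 51 - q₁)/2
Solve simultaneously:
q₁* = (352 - 2×12 + 51)/3 = 126.33
q₂* = (352 - 2×51 + 12)/3 = 87.33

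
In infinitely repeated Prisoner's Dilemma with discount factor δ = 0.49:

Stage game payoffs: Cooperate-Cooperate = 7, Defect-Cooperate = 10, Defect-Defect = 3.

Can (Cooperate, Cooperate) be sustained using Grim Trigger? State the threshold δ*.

δ* = 0.4286; since δ = 0.49 ≥ 0.4286, cooperation can be sustained

Work:
For Grim Trigger:
Cooperate forever: 7/(1-δ)
Defect then punished: 10 + 3·δ/(1-δ)
Need: 7/(1-δ) ≥ 10 + 3·δ/(1-δ)
Solving: δ ≥ (T-R)/(T-P) = (10-7)/(10-3) = 0.4286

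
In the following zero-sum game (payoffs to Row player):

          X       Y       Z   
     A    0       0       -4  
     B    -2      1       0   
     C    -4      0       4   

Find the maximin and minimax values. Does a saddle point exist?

Maximin = -2, Minimax = 0, Saddle: False

Work:
Row minimums: [-4, -2, -4] → maximin = -2
Column maximums: [0, 1, 4] → minimax = 0
No saddle point (maximin ≠ minimax). Mixed strategy needed.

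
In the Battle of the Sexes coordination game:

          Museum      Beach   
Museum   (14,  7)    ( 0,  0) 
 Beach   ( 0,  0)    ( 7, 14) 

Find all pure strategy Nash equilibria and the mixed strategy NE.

Pure NE: (Museum, Museum) and (Beach, Beach); Mixed NE: p = 0.6667, q = 0.3333

Work:
Check pure NE:
(Museum, Museum): (14, 7) - no unilateral deviation beneficial
(Beach, Beach): (7, 14) - no unilateral deviation beneficial
Mixed NE: P1 plays Museum with p = 0.6667, P2 plays Museum with q = 0.3333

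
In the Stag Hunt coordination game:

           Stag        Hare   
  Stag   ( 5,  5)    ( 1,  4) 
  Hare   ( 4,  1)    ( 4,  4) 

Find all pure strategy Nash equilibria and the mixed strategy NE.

Pure NE: (Stag, Stag) and (Hare, Hare); Mixed NE: p = 0.75, q = 0.75

Work:
Check pure NE:
(Stag, Stag): (5, 5) - no unilateral deviation beneficial
(Hare, Hare): (4, 4) - no unilateral deviation beneficial
Mixed NE: P1 plays Stag with p = 0.75, P2 plays Stag with q = 0.75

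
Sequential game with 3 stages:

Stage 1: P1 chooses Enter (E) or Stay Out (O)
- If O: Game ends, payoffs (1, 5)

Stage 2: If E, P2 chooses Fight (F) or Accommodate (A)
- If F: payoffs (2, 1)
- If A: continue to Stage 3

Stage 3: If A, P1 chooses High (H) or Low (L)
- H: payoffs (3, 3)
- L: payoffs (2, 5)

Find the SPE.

SPE: (E, A, H); Outcome (3, 3)

Work:
Stage 3: P1 chooses H (3 vs 2)
Stage 2: P2: F->1, A->3 (anticipating H). Choose A
Stage 1: P1: O->1, E->3 (anticipating A, H). Choose E
SPE path: E -> A -> H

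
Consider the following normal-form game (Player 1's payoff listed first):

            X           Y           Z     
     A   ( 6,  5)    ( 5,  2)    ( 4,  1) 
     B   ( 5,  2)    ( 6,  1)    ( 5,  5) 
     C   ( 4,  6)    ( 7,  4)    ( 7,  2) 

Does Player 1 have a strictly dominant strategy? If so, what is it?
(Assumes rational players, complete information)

No strictly dominant strategy exists for Player 1

Work:
A strategy strictly dominates another if it gives a strictly higher payoff against every opponent action. Compare each pair of P1's strategies column-by-column:
  A vs B: [6 vs 5, 5 vs 6, 4 vs 5] → A does not strictly dominate B (column Y: 5 ≤ 6)
  A vs C: [6 vs 4, 5 vs 7, 4 vs 7] → A does not strictly dominate C (column Y: 5 ≤ 7)
  B vs A: [5 vs 6, 6 vs 5, 5 vs 4] → B does not strictly dominate A (column X: 5 ≤ 6)
  B vs C: [5 vs 4, 6 vs 7, 5 vs 7] → B does not strictly dominate C (column Y: 6 ≤ 7)
  C vs A: [4 vs 6, 7 vs 5, 7 vs 4] → C does not strictly dominate A (column X: 4 ≤ 6)
  C vs B: [4 vs 5, 7 vs 6, 7 vs 5] → C does not strictly dominate B (column X: 4 ≤ 5)
No single strategy strictly dominates all others → no strictly dominant strategy.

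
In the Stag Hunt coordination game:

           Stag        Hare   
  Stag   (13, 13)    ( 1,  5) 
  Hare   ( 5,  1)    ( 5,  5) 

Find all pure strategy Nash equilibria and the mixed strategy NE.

Pure NE: (Stag, Stag) and (Hare, Hare); Mixed NE: p = 0.3333, q = 0.3333

Work:
Check pure NE:
(Stag, Stag): (13, 13) - no unilateral deviation beneficial
(Hare, Hare): (5, 5) - no unilateral deviation beneficial
Mixed NE: P1 plays Stag with p = 0.3333, P2 plays Stag with q = 0.3333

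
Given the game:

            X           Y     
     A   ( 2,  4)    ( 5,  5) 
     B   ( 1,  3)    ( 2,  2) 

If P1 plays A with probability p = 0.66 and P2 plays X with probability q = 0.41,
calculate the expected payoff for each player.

E[P1] = 3.0288, E[P2] = 3.8488

Work:
E[P1] = p·q·π₁(A,X) + p·(1-q)·π₁(A,Y) + (1-p)·q·π₁(B,X) + (1-p)·(1-q)·π₁(B,Y)
= 0.66·0.41·2 + 0.66·0.59·5 + 0.34·0.41·1 + 0.34·0.59·2
= 3.0288

E[P2] = 3.8488 (similar calculation)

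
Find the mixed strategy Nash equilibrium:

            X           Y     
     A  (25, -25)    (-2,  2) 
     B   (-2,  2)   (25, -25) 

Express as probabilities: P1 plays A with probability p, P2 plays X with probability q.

p = 0.5, q = 0.5

Work:
Find probabilities that make opponent indifferent:
P2 chooses q to make P1 indifferent between A and B
P1 chooses p to make P2 indifferent between X and Y
Mixed NE: P1 plays (A: 0.5, B: 0.5), P2 plays (X: 0.5, Y: 0.5)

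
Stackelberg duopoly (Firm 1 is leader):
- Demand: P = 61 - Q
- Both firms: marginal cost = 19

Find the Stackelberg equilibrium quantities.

q₁* (leader) = 21.0, q₂* (follower) = 10.5

Work:
Follower's reaction: q₂ = (a - c - q₁)/2
Leader substitutes: π₁ = q₁·(a - q₁ - (a-c-q₁)/2 - c)
FOC: q₁* = (61 - 19)/2 = 21.00
Then: q₂* = (61 - 19 - 21.0)/2 = 10.50
Leader has first-mover advantage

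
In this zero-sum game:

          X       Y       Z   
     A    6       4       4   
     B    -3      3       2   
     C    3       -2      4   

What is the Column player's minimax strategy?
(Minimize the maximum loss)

Column should play Y or Z (all achieve the minimum), value = 4

Work:
Column player minimizes Row's maximum payoff:
Column X: max payoff to Row = 6
Column Y: max payoff to Row = 4
Column Z: max payoff to Row = 4
Minimum is 4, achieved by columns Y, Z (tied).
Each of Y or Z is a minimax strategy.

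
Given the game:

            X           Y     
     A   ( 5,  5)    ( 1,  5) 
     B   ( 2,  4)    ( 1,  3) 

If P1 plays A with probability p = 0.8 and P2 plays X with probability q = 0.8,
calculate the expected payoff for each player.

E[P1] = 3.72, E[P2] = 4.76

Work:
E[P1] = p·q·π₁(A,X) + p·(1-q)·π₁(A,Y) + (1-p)·q·π₁(B,X) + (1-p)·(1-q)·π₁(B,Y)
= 0.8·0.8·5 + 0.8·0.2·1 + 0.2·0.8·2 + 0.2·0.2·1
= 3.72

E[P2] = 4.76 (similar calculation)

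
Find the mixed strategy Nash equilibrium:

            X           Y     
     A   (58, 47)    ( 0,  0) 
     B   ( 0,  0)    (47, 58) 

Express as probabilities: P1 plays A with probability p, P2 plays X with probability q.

p = 0.5524, q = 0.4476

Work:
Find probabilities that make opponent indifferent:
P2 chooses q to make P1 indifferent between A and B
P1 chooses p to make P2 indifferent between X and Y
Mixed NE: P1 plays (A: 0.5524, B: 0.4476), P2 plays (X: 0.4476, Y: 0.5524)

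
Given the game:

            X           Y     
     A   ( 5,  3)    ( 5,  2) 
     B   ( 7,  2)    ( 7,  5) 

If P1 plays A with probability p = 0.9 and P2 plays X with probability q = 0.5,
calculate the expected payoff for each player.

E[P1] = 5.2, E[P2] = 2.6

Work:
E[P1] = p·q·π₁(A,X) + p·(1-q)·π₁(A,Y) + (1-p)·q·π₁(B,X) + (1-p)·(1-q)·π₁(B,Y)
= 0.9·0.5·5 + 0.9·0.5·5 + 0.1·0.5·7 + 0.1·0.5·7
= 5.2

E[P2] = 2.6 (similar calculation)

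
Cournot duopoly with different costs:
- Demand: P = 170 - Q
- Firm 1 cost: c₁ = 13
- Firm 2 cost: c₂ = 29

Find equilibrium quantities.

q₁* = 57.67, q₂* = 41.67

Work:
Reaction: q₁ = (170 - 13 - q₂)/2
Reaction: q₂ = (170 - 29 - q₁)/2
Solve simultaneously:
q₁* = (170 - 2×13 + 29)/3 = 57.67
q₂* = (170 - 2×29 + 13)/3 = 41.67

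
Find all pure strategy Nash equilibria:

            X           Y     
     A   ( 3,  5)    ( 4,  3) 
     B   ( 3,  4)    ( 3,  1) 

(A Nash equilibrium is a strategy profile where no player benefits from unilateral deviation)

Nash equilibrium: (A, X), (B, X)

Work:
Best responses:
  P1 vs X: payoffs [3, 3] → best response A/B (payoff 3)
  P1 vs Y: payoffs [4, 3] → best response A (payoff 4)
  P2 vs A: payoffs [5, 3] → best response X (payoff 5)
  P2 vs B: payoffs [4, 1] → best response X (payoff 4)
Mutual best responses: (A,X), (B,X) → Nash equilibria.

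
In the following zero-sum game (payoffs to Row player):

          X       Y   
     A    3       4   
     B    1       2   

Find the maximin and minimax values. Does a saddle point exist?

Maximin = 3, Minimax = 3, Saddle: True

Work:
Row minimums: [3, 1] → maximin = 3
Column maximums: [3, 4] → minimax = 3
Saddle point exists! Game value = 3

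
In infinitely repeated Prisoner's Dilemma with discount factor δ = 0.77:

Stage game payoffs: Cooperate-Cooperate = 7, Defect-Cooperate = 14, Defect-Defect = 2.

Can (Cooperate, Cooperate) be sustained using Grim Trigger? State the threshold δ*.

δ* = 0.5833; since δ = 0.77 ≥ 0.5833, cooperation can be sustained

Work:
For Grim Trigger:
Cooperate forever: 7/(1-δ)
Defect then punished: 14 + 2·δ/(1-δ)
Need: 7/(1-δ) ≥ 14 + 2·δ/(1-δ)
Solving: δ ≥ (T-R)/(T-P) = (14-7)/(14-2) = 0.5833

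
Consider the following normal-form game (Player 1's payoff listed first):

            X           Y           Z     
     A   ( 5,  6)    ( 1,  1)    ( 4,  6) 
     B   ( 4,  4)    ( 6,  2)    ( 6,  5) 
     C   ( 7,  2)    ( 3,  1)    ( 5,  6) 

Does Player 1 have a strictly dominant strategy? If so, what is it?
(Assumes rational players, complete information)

No strictly dominant strategy exists for Player 1

Work:
A strategy strictly dominates another if it gives a strictly higher payoff against every opponent action. Compare each pair of P1's strategies column-by-column:
  A vs B: [5 vs 4, 1 vs 6, 4 vs 6] → A does not strictly dominate B (column Y: 1 ≤ 6)
  A vs C: [5 vs 7, 1 vs 3, 4 vs 5] → A does not strictly dominate C (column X: 5 ≤ 7)
  B vs A: [4 vs 5, 6 vs 1, 6 vs 4] → B does not strictly dominate A (column X: 4 ≤ 5)
  B vs C: [4 vs 7, 6 vs 3, 6 vs 5] → B does not strictly dominate C (column X: 4 ≤ 7)
  C vs A: [7 vs 5, 3 vs 1, 5 vs 4] → C strictly dominates A
  C vs B: [7 vs 4, 3 vs 6, 5 vs 6] → C does not strictly dominate B (column Y: 3 ≤ 6)
No single strategy strictly dominates all others → no strictly dominant strategy.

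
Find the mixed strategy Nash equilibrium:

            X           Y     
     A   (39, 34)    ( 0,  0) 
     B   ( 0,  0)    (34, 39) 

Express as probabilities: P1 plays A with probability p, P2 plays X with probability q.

p = 0.5342, q = 0.4658

Work:
Find probabilities that make opponent indifferent:
P2 chooses q to make P1 indifferent between A and B
P1 chooses p to make P2 indifferent between X and Y
Mixed NE: P1 plays (A: 0.5342, B: 0.4658), P2 plays (X: 0.4658, Y: 0.5342)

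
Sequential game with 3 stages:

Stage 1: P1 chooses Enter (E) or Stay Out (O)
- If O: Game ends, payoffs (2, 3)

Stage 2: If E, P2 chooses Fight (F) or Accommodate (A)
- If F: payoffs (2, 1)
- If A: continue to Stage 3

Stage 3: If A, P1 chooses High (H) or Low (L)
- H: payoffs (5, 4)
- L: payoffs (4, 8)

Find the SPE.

SPE: (E, A, H); Outcome (5, 4)

Work:
Stage 3: P1 chooses H (5 vs 4)
Stage 2: P2: F->1, A->4 (anticipating H). Choose A
Stage 1: P1: O->2, E->5 (anticipating A, H). Choose E
SPE path: E -> A -> H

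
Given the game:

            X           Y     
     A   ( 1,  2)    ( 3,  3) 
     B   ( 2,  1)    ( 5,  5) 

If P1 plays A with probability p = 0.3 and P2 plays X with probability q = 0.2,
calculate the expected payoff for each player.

E[P1] = 3.86, E[P2] = 3.78

Work:
E[P1] = p·q·π₁(A,X) + p·(1-q)·π₁(A,Y) + (1-p)·q·π₁(B,X) + (1-p)·(1-q)·π₁(B,Y)
= 0.3·0.2·1 + 0.3·0.8·3 + 0.7·0.2·2 + 0.7·0.8·5
= 3.86

E[P2] = 3.78 (similar calculation)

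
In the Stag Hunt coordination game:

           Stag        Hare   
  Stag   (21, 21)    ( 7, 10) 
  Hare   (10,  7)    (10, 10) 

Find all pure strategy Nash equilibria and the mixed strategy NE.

Pure NE: (Stag, Stag) and (Hare, Hare); Mixed NE: p = 0.2143, q = 0.2143

Work:
Check pure NE:
(Stag, Stag): (21, 21) - no unilateral deviation beneficial
(Hare, Hare): (10, 10) - no unilateral deviation beneficial
Mixed NE: P1 plays Stag with p = 0.2143, P2 plays Stag with q = 0.2143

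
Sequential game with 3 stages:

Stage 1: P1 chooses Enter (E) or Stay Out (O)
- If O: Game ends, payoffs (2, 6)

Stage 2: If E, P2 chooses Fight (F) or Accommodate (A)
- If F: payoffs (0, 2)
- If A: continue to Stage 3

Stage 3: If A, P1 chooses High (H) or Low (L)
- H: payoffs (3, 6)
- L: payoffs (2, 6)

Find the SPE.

SPE: (E, A, H); Outcome (3, 6)

Work:
Stage 3: P1 chooses H (3 vs 2)
Stage 2: P2: F->2, A->6 (anticipating H). Choose A
Stage 1: P1: O->2, E->3 (anticipating A, H). Choose E
SPE path: E -> A -> H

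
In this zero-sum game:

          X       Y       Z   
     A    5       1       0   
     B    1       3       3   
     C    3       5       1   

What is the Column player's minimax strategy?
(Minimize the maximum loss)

Column should play Z, value = 3

Work:
Column player minimizes Row's maximum payoff:
Column X: max payoff to Row = 5
Column Y: max payoff to Row = 5
Column Z: max payoff to Row = 3
Minimum is 3, achieved by column Z.
Minimax strategy: Z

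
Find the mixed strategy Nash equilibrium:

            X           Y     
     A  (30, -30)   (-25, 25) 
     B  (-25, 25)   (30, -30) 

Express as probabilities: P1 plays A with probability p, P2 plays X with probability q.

p = 0.5, q = 0.5

Work:
Find probabilities that make opponent indifferent:
P2 chooses q to make P1 indifferent between A and B
P1 chooses p to make P2 indifferent between X and Y
Mixed NE: P1 plays (A: 0.5, B: 0.5), P2 plays (X: 0.5, Y: 0.5)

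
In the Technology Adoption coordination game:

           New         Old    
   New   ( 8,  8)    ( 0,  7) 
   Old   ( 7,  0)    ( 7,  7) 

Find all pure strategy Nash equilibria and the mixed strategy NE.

Pure NE: (New, New) and (Old, Old); Mixed NE: p = 0.875, q = 0.875

Work:
Check pure NE:
(New, New): (8, 8) - no unilateral deviation beneficial
(Old, Old): (7, 7) - no unilateral deviation beneficial
Mixed NE: P1 plays New with p = 0.875, P2 plays New with q = 0.875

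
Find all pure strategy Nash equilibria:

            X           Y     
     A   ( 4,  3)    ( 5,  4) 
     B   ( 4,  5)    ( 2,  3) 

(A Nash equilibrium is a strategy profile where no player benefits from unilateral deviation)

Nash equilibrium: (A, Y), (B, X)

Work:
Best responses:
  P1 vs X: payoffs [4, 4] → best response A/B (payoff 4)
  P1 vs Y: payoffs [5, 2] → best response A (payoff 5)
  P2 vs A: payoffs [3, 4] → best response Y (payoff 4)
  P2 vs B: payoffs [5, 3] → best response X (payoff 5)
Mutual best responses: (A,Y), (B,X) → Nash equilibria.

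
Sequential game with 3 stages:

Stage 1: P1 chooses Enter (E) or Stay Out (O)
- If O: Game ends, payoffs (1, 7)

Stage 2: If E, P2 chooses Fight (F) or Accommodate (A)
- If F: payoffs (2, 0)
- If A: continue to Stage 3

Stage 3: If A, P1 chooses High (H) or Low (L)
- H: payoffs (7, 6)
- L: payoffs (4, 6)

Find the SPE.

SPE: (E, A, H); Outcome (7, 6)

Work:
Stage 3: P1 chooses H (7 vs 4)
Stage 2: P2: F->0, A->6 (anticipating H). Choose A
Stage 1: P1: O->1, E->7 (anticipating A, H). Choose E
SPE path: E -> A -> H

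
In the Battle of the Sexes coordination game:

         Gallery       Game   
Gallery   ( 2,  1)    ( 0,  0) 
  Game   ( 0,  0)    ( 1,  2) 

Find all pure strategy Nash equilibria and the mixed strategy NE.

Pure NE: (Gallery, Gallery) and (Game, Game); Mixed NE: p = 0.6667, q = 0.3333

Work:
Check pure NE:
(Gallery, Gallery): (2, 1) - no unilateral deviation beneficial
(Game, Game): (1, 2) - no unilateral deviation beneficial
Mixed NE: P1 plays Gallery with p = 0.6667, P2 plays Gallery with q = 0.3333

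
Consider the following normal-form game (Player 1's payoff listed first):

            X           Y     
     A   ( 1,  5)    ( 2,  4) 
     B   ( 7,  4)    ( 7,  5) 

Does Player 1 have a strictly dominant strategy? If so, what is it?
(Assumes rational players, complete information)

Yes, Player 1's strictly dominant strategy is B

Work:
A strategy strictly dominates another if it gives a strictly higher payoff against every opponent action. Compare each pair of P1's strategies column-by-column:
  A vs B: [1 vs 7, 2 vs 7] → A does not strictly dominate B (column X: 1 ≤ 7)
  B vs A: [7 vs 1, 7 vs 2] → B strictly dominates A
B strictly dominates every other strategy → strictly dominant.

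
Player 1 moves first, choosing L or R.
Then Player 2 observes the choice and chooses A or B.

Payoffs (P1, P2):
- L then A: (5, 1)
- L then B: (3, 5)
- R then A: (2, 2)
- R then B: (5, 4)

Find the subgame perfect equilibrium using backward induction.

P1 plays R, P2 plays B after L and B after R; Payoff (5, 4)

Work:
Backward induction:
After L: P2 chooses B → P1 gets 3
After R: P2 chooses B → P1 gets 5
P1 chooses R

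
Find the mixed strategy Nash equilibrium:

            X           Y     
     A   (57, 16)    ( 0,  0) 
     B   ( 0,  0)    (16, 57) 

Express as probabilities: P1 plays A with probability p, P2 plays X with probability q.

p = 0.7808, q = 0.2192

Work:
Find probabilities that make opponent indifferent:
P2 chooses q to make P1 indifferent between A and B
P1 chooses p to make P2 indifferent between X and Y
Mixed NE: P1 plays (A: 0.7808, B: 0.2192), P2 plays (X: 0.2192, Y: 0.7808)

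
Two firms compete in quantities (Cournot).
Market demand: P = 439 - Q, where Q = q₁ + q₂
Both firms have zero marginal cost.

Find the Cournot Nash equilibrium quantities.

q₁* = q₂* = 146.33; P* = 146.33

Work:
Profit: π_i = P·q_i = (a - q_i - q_j)·q_i
FOC: ∂π_i/∂q_i = a - 2q_i - q_j = 0
Reaction function: q_i = (439 - q_j)/2
Symmetry: q* = 439/3 = 146.33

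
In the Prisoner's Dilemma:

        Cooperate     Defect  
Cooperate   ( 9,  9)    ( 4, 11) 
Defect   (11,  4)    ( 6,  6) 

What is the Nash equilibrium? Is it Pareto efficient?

(Defect, Defect) is NE; not Pareto efficient

Work:
Defect dominates Cooperate for both players:
If P2 cooperates: Defect (11) > Cooperate (9)
If P2 defects: Defect (6) > Cooperate (4)
NE: (Defect, Defect) with payoff (6, 6)
But (Cooperate, Cooperate) = (9, 9) Pareto dominates (6, 6)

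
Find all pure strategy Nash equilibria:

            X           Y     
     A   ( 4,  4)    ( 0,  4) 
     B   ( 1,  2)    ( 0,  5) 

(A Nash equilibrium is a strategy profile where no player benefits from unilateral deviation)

Nash equilibrium: (A, X), (A, Y), (B, Y)

Work:
Best responses:
  P1 vs X: payoffs [4, 1] → best response A (payoff 4)
  P1 vs Y: payoffs [0, 0] → best response A/B (payoff 0)
  P2 vs A: payoffs [4, 4] → best response X/Y (payoff 4)
  P2 vs B: payoffs [2, 5] → best response Y (payoff 5)
Mutual best responses: (A,X), (A,Y), (B,Y) → Nash equilibria.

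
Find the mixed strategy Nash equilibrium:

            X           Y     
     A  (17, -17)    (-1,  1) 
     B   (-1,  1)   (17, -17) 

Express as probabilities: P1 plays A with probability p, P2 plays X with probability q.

p = 0.5, q = 0.5

Work:
Find probabilities that make opponent indifferent:
P2 chooses q to make P1 indifferent between A and B
P1 chooses p to make P2 indifferent between X and Y
Mixed NE: P1 plays (A: 0.5, B: 0.5), P2 plays (X: 0.5, Y: 0.5)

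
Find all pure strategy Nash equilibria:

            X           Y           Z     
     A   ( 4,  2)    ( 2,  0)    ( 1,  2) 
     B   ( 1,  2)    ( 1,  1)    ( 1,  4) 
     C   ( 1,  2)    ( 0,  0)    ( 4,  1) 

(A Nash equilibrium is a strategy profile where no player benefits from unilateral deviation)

Nash equilibrium: (A, X)

Work:
Best responses:
  P1 vs X: payoffs [4, 1, 1] → best response A (payoff 4)
  P1 vs Y: payoffs [2, 1, 0] → best response A (payoff 2)
  P1 vs Z: payoffs [1, 1, 4] → best response C (payoff 4)
  P2 vs A: payoffs [2, 0, 2] → best response X/Z (payoff 2)
  P2 vs B: payoffs [2, 1, 4] → best response Z (payoff 4)
  P2 vs C: payoffs [2, 0, 1] → best response X (payoff 2)
Mutual best responses: (A,X) → Nash equilibria.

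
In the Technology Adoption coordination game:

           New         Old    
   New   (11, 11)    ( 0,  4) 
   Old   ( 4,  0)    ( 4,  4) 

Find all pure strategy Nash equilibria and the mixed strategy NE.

Pure NE: (New, New) and (Old, Old); Mixed NE: p = 0.3636, q = 0.3636

Work:
Check pure NE:
(New, New): (11, 11) - no unilateral deviation beneficial
(Old, Old): (4, 4) - no unilateral deviation beneficial
Mixed NE: P1 plays New with p = 0.3636, P2 plays New with q = 0.3636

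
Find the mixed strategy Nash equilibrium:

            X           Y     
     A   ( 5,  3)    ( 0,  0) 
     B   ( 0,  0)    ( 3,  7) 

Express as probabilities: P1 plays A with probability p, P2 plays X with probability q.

p = 0.7, q = 0.375

Work:
Find probabilities that make opponent indifferent:
P2 chooses q to make P1 indifferent between A and B
P1 chooses p to make P2 indifferent between X and Y
Mixed NE: P1 plays (A: 0.7, B: 0.3), P2 plays (X: 0.375, Y: 0.625)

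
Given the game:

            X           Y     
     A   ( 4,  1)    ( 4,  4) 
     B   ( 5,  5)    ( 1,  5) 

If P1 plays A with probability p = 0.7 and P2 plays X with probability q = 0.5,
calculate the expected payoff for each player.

E[P1] = 3.7, E[P2] = 3.25

Work:
E[P1] = p·q·π₁(A,X) + p·(1-q)·π₁(A,Y) + (1-p)·q·π₁(B,X) + (1-p)·(1-q)·π₁(B,Y)
= 0.7·0.5·4 + 0.7·0.5·4 + 0.3·0.5·5 + 0.3·0.5·1
= 3.7

E[P2] = 3.25 (similar calculation)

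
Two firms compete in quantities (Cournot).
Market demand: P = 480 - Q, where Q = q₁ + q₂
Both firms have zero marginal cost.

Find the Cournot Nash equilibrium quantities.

q₁* = q₂* = 160.0; P* = 160.0

Work:
Profit: π_i = P·q_i = (a - q_i - q_j)·q_i
FOC: ∂π_i/∂q_i = a - 2q_i - q_j = 0
Reaction function: q_i = (480 - q_j)/2
Symmetry: q* = 480/3 = 160.0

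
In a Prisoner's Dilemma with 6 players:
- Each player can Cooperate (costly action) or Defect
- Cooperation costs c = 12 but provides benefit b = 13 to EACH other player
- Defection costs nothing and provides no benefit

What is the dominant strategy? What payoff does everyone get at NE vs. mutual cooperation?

Dominant: Defect; NE payoff = 0; Coop payoff = 53

Work:
Defect dominates (saves cost c = 12, benefit to others is external)
NE: All defect → everyone gets 0
If all cooperate: each receives (5)×13 - 12 = 53
Social dilemma: 53 > 0 but NE gives 0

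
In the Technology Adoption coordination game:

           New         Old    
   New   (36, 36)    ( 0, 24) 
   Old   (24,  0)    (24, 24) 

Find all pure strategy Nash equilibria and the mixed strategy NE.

Pure NE: (New, New) and (Old, Old); Mixed NE: p = 0.6667, q = 0.6667

Work:
Check pure NE:
(New, New): (36, 36) - no unilateral deviation beneficial
(Old, Old): (24, 24) - no unilateral deviation beneficial
Mixed NE: P1 plays New with p = 0.6667, P2 plays New with q = 0.6667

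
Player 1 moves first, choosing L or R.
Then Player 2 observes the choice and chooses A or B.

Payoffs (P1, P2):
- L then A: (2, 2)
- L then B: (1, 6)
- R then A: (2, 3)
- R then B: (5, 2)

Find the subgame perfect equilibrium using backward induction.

P1 plays R, P2 plays B after L and A after R; Payoff (2, 3)

Work:
Backward induction:
After L: P2 chooses B → P1 gets 1
After R: P2 chooses A → P1 gets 2
P1 chooses R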